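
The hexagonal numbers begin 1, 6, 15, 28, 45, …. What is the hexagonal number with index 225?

101025

225·(2·225 − 1) = 225·449 = 101025.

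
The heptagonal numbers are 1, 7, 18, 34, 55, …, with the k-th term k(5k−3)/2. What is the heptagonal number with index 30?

2205

The 30th heptagonal number is n(5n−3)/2 with n = 30.
30·(5·30 − 3)/2 = 30·147/2 = 2205.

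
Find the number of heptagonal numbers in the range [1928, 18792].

The n-th heptagonal number is n(5n−3)/2.
Smallest index with value ≥ 1928: n = 29 (giving 2059).
Largest index with value ≤ 18792: n = 87 (giving 18792).
Indices 29 through 87: 59 terms.

59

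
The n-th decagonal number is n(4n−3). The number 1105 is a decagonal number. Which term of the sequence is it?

17

Set n(4n−3) = 1105, giving 4n² − 3n − 1105 = 0.
The discriminant is 9 + 16·1105 = 17689, and √17689 = 133.
So n = (3 + 133) / 8 = 136/8 = 17.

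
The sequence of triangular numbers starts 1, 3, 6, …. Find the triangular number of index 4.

10

The 4th triangular number is n(n+1)/2 with n = 4.
4·5/2 = 20/2 = 10.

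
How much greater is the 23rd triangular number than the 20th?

23·24/2 = 276 and 20·21/2 = 210.
Difference: 276 − 210 = 66.

66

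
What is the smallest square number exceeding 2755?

2809

Solve n² > 2755 for integer n.
The largest n with value ≤ 2755 is 52 (since 2704 ≤ 2755 < 2809), so the first above is n = 53, value 2809.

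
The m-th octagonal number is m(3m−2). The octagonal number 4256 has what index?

Set n(3n−2) = 4256, giving 3n² − 2n − 4256 = 0.
The discriminant is 4 + 12·4256 = 51076, and √51076 = 226.
So n = (2 + 226) / 6 = 228/6 = 38.

38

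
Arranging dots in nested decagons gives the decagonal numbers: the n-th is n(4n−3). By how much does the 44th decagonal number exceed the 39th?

44·(4·44 − 3) = 7612 and 39·(4·39 − 3) = 5967.
Difference: 7612 − 5967 = 1645.

1645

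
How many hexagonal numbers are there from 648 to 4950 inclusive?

32

The n-th hexagonal number is n(2n−1).
Smallest index with value ≥ 648: n = 19 (giving 703).
Largest index with value ≤ 4950: n = 50 (giving 4950).
Indices 19 through 50: 32 terms.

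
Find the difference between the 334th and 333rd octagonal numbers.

Consecutive octagonal numbers differ by 6n − 5: here 6·334 − 5 = 1999.

1999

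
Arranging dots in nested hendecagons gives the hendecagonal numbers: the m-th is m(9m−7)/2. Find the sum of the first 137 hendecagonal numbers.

Σ i(9i−7)/2 = (9Σi² − 7Σi) / 2 over i = 1..137.
Σi = 9453 and Σi² = 866525.
(9·866525 − 7·9453) / 2 = 7732554/2 = 3866277.

3866277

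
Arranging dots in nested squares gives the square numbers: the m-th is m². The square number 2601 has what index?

51

We need n² = 2601, so n = √2601 = 51.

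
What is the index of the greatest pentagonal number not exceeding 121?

Solve n(3n−1)/2 ≤ 121 for integer n.
n = 9 gives 117 ≤ 121, while n = 10 gives 145 > 121; so the answer is index 9.

9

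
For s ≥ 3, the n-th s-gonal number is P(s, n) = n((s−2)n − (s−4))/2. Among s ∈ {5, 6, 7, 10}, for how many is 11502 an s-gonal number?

s = 5: P(5, 87) = 11310 and P(5, 88) = 11572; 11502 is not s-gonal.
s = 6: P(6, 76) = 11476 and P(6, 77) = 11781; 11502 is not s-gonal.
s = 7: P(7, 68) = 11458 and P(7, 69) = 11799; 11502 is not s-gonal.
s = 10: P(10, 54) = 11502. ✓
Hits: s ∈ {10} → 1.

1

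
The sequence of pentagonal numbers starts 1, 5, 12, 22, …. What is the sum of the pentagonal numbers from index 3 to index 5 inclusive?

69

Σ i(3i−1)/2 = (3Σi² − Σi) / 2 over i = 3..5.
Σi = 15 − 3 = 12 and Σi² = 55 − 5 = 50.
(3·50 − 1·12) / 2 = 138/2 = 69.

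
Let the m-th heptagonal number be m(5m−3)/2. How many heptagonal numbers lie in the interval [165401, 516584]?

The n-th heptagonal number is n(5n−3)/2.
Smallest index with value ≥ 165401: n = 258 (giving 166023).
Largest index with value ≤ 516584: n = 454 (giving 514609).
Indices 258 through 454: 197 terms.

197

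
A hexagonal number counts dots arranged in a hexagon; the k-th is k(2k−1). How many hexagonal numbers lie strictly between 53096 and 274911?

The n-th hexagonal number is n(2n−1).
Smallest index with value > 53096: n = 164 (giving 53628).
Largest index with value < 274911: n = 370 (giving 273430).
Indices 164 through 370: 207 terms.

207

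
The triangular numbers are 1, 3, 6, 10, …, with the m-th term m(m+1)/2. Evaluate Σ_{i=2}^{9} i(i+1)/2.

Σ i(i+1)/2 = (Σi² + Σi) / 2 over i = 2..9.
Σi = 45 − 1 = 44 and Σi² = 285 − 1 = 284.
(1·284 + 1·44) / 2 = 328/2 = 164.

164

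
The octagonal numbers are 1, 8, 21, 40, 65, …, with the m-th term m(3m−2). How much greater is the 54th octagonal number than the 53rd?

Consecutive octagonal numbers differ by 6n − 5: here 6·54 − 5 = 319.

319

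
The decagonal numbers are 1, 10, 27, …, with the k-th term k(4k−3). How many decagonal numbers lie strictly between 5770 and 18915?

The n-th decagonal number is n(4n−3).
Smallest index with value > 5770: n = 39 (giving 5967).
Largest index with value < 18915: n = 69 (giving 18837).
Indices 39 through 69: 31 terms.

31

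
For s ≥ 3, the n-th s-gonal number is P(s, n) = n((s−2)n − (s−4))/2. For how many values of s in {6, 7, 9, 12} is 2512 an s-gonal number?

s = 6: P(6, 35) = 2415 and P(6, 36) = 2556; 2512 is not s-gonal.
s = 7: P(7, 32) = 2512. ✓
s = 9: P(9, 27) = 2484 and P(9, 28) = 2674; 2512 is not s-gonal.
s = 12: P(12, 22) = 2332 and P(12, 23) = 2553; 2512 is not s-gonal.
Hits: s ∈ {7} → 1.

1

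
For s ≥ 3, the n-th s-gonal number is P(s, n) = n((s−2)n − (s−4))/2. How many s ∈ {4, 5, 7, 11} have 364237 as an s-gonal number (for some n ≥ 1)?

1

s = 4: P(4, 603) = 363609 and P(4, 604) = 364816; 364237 is not s-gonal.
s = 5: P(5, 492) = 362850 and P(5, 493) = 364327; 364237 is not s-gonal.
s = 7: P(7, 382) = 364237. ✓
s = 11: P(11, 284) = 361958 and P(11, 285) = 364515; 364237 is not s-gonal.
Hits: s ∈ {7} → 1.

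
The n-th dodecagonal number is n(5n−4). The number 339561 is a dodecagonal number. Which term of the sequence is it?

Set n(5n−4) = 339561, giving 5n² − 4n − 339561 = 0.
The discriminant is 16 + 20·339561 = 6791236, and √6791236 = 2606.
So n = (4 + 2606) / 10 = 2610/10 = 261.
Check: 261·(5·261 − 4) = 339561. ✓

261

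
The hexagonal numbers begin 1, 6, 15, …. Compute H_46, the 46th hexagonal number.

4186

The 46th hexagonal number is n(2n−1) with n = 46.
46·(2·46 − 1) = 46·91 = 4186.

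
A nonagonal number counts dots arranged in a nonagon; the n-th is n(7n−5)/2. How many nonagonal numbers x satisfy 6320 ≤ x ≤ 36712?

The n-th nonagonal number is n(7n−5)/2.
Smallest index with value ≥ 6320: n = 43 (giving 6364).
Largest index with value ≤ 36712: n = 102 (giving 36159).
Indices 43 through 102: 60 terms.

60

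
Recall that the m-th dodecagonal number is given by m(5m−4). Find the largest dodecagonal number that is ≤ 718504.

716689

Solve n(5n−4) ≤ 718504 for integer n.
n = 379 gives 716689 ≤ 718504, while n = 380 gives 720480 > 718504; so the answer is 716689.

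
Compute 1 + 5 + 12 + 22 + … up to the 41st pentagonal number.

35301

Σ i(3i−1)/2 = (3Σi² − Σi) / 2 over i = 1..41.
Σi = 861 and Σi² = 23821.
(3·23821 − 1·861) / 2 = 70602/2 = 35301.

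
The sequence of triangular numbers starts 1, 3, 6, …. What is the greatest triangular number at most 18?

Solve n(n+1)/2 ≤ 18 for integer n.
n = 5 gives 15 ≤ 18, while n = 6 gives 21 > 18; so the answer is 15.

15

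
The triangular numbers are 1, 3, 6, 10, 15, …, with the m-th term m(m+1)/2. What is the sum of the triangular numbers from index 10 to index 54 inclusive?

27555

Σ i(i+1)/2 = (Σi² + Σi) / 2 over i = 10..54.
Σi = 1485 − 45 = 1440 and Σi² = 53955 − 285 = 53670.
(1·53670 + 1·1440) / 2 = 55110/2 = 27555.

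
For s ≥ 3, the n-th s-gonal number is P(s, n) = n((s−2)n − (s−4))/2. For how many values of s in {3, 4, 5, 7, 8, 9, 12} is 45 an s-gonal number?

s = 3: P(3, 9) = 45. ✓
s = 4: P(4, 6) = 36 and P(4, 7) = 49; 45 is not s-gonal.
s = 5: P(5, 5) = 35 and P(5, 6) = 51; 45 is not s-gonal.
s = 7: P(7, 4) = 34 and P(7, 5) = 55; 45 is not s-gonal.
s = 8: P(8, 4) = 40 and P(8, 5) = 65; 45 is not s-gonal.
s = 9: P(9, 3) = 24 and P(9, 4) = 46; 45 is not s-gonal.
s = 12: P(12, 3) = 33 and P(12, 4) = 64; 45 is not s-gonal.
Hits: s ∈ {3} → 1.

1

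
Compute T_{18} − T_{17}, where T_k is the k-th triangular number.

18

Consecutive triangular numbers differ by n: T_{18} − T_{17} = 18.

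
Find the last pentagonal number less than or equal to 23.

22

Solve n(3n−1)/2 ≤ 23 for integer n.
n = 4 gives 22 ≤ 23, while n = 5 gives 35 > 23; so the answer is 22.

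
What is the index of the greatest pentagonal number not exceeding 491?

18

Solve n(3n−1)/2 ≤ 491 for integer n.
n = 18 gives 477 ≤ 491, while n = 19 gives 532 > 491; so the answer is index 18.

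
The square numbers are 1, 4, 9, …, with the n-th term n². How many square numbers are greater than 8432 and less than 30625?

83

The n-th square number is n².
Smallest index with value > 8432: n = 92 (giving 8464).
Largest index with value < 30625: n = 174 (giving 30276).
Indices 92 through 174: 83 terms.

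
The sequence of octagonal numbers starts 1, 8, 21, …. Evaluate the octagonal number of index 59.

The 59th octagonal number is n(3n−2) with n = 59.
59·(3·59 − 2) = 59·175 = 10325.

10325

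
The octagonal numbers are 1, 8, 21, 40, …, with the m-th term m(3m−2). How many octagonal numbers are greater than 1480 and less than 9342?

34

The n-th octagonal number is n(3n−2).
Smallest index with value > 1480: n = 23 (giving 1541).
Largest index with value < 9342: n = 56 (giving 9296).
Indices 23 through 56: 34 terms.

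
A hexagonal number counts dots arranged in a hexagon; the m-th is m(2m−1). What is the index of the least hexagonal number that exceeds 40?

Solve n(2n−1) > 40 for integer n.
The largest n with value ≤ 40 is 4 (since 28 ≤ 40 < 45), so the first above is n = 5, value 45.

5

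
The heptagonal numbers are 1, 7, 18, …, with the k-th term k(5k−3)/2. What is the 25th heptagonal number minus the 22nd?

25·(5·25 − 3)/2 = 1525 and 22·(5·22 − 3)/2 = 1177.
Difference: 1525 − 1177 = 348.

348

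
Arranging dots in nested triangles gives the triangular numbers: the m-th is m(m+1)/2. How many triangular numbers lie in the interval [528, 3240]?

49

The n-th triangular number is n(n+1)/2.
Smallest index with value ≥ 528: n = 32 (giving 528).
Largest index with value ≤ 3240: n = 80 (giving 3240).
Indices 32 through 80: 49 terms.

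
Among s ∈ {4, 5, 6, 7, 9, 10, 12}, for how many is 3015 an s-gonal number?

s = 4: P(4, 54) = 2916 and P(4, 55) = 3025; 3015 is not s-gonal.
s = 5: P(5, 45) = 3015. ✓
s = 6: P(6, 39) = 3003 and P(6, 40) = 3160; 3015 is not s-gonal.
s = 7: P(7, 35) = 3010 and P(7, 36) = 3186; 3015 is not s-gonal.
s = 9: P(9, 29) = 2871 and P(9, 30) = 3075; 3015 is not s-gonal.
s = 10: P(10, 27) = 2835 and P(10, 28) = 3052; 3015 is not s-gonal.
s = 12: P(12, 24) = 2784 and P(12, 25) = 3025; 3015 is not s-gonal.
Hits: s ∈ {5} → 1.

1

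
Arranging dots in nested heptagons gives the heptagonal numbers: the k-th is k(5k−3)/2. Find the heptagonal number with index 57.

57·(5·57 − 3)/2 = 57·282/2 = 57·141 = 8037.

8037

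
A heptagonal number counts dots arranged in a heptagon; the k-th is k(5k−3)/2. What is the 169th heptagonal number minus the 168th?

841

Consecutive heptagonal numbers differ by 5n − 4: here 5·169 − 4 = 841.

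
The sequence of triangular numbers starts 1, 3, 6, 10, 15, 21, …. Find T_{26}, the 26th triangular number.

26·27/2 = 702/2 = 351.

351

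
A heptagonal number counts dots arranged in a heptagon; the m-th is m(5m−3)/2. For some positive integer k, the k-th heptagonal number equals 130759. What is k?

229

Set n(5n−3)/2 = 130759, giving 5n² − 3n − 261518 = 0.
The discriminant is 9 + 40·130759 = 5230369, and √5230369 = 2287.
So n = (3 + 2287) / 10 = 2290/10 = 229.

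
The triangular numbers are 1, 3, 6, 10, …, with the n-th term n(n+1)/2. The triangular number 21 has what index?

Set n(n+1)/2 = 21, giving n² + n − 42 = 0.
So n = (-1 + 13) / 2 = 12/2 = 6.

6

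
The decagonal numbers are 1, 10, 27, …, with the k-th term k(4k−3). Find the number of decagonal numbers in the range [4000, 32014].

The n-th decagonal number is n(4n−3).
Smallest index with value ≥ 4000: n = 32 (giving 4000).
Largest index with value ≤ 32014: n = 89 (giving 31417).
Indices 32 through 89: 58 terms.

58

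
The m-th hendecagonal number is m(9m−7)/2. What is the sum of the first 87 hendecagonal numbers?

991452

Σ i(9i−7)/2 = (9Σi² − 7Σi) / 2 over i = 1..87.
Σi = 3828 and Σi² = 223300.
(9·223300 − 7·3828) / 2 = 1982904/2 = 991452.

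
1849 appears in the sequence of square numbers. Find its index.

43

We need n² = 1849, so n = √1849 = 43.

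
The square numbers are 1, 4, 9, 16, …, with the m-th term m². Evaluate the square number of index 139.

The 139th square number is n² with n = 139.
139² = 19321.

19321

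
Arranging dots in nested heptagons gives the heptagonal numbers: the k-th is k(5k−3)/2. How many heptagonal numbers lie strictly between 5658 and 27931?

58

The n-th heptagonal number is n(5n−3)/2.
Smallest index with value > 5658: n = 48 (giving 5688).
Largest index with value < 27931: n = 105 (giving 27405).
Indices 48 through 105: 58 terms.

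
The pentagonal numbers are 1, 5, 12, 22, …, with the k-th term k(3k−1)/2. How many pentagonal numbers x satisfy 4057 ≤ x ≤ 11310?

The n-th pentagonal number is n(3n−1)/2.
Smallest index with value ≥ 4057: n = 53 (giving 4187).
Largest index with value ≤ 11310: n = 87 (giving 11310).
Indices 53 through 87: 35 terms.

35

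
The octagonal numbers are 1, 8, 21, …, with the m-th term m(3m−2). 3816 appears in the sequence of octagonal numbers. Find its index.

Set n(3n−2) = 3816, giving 3n² − 2n − 3816 = 0.
The discriminant is 4 + 12·3816 = 45796, and √45796 = 214.
So n = (2 + 214) / 6 = 216/6 = 36.
Check: 36·(3·36 − 2) = 3816. ✓

36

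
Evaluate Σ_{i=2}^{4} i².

29

Σ_{i=2}^{4} i² = 30 − 1 = 29.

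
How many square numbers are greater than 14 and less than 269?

The n-th square number is n².
Smallest index with value > 14: n = 4 (giving 16).
Largest index with value < 269: n = 16 (giving 256).
Indices 4 through 16: 13 terms.

13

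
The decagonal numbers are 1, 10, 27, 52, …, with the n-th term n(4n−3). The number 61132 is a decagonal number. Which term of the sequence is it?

Set n(4n−3) = 61132, giving 4n² − 3n − 61132 = 0.
The discriminant is 9 + 16·61132 = 978121, and √978121 = 989.
So n = (3 + 989) / 8 = 992/8 = 124.

124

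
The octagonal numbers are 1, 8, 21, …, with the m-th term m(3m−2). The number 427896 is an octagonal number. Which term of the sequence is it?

Set n(3n−2) = 427896, giving 3n² − 2n − 427896 = 0.
The discriminant is 4 + 12·427896 = 5134756, and √5134756 = 2266.
So n = (2 + 2266) / 6 = 2268/6 = 378.
Check: 378·(3·378 − 2) = 427896. ✓

378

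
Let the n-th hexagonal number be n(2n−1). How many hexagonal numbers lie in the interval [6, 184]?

The n-th hexagonal number is n(2n−1).
Smallest index with value ≥ 6: n = 2 (giving 6).
Largest index with value ≤ 184: n = 9 (giving 153).
Indices 2 through 9: 8 terms.

8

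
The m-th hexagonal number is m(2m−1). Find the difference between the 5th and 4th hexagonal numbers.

17

Consecutive hexagonal numbers differ by 4n − 3: here 4·5 − 3 = 17.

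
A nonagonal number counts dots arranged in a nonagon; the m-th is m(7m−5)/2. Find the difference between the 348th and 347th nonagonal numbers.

Consecutive nonagonal numbers differ by 7n − 6: here 7·348 − 6 = 2430.

2430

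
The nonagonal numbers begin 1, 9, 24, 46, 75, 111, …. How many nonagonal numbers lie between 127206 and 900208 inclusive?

317

The n-th nonagonal number is n(7n−5)/2.
Smallest index with value ≥ 127206: n = 191 (giving 127206).
Largest index with value ≤ 900208: n = 507 (giving 898404).
Indices 191 through 507: 317 terms.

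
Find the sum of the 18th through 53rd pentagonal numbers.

73242

Σ i(3i−1)/2 = (3Σi² − Σi) / 2 over i = 18..53.
Σi = 1431 − 153 = 1278 and Σi² = 51039 − 1785 = 49254.
(3·49254 − 1·1278) / 2 = 146484/2 = 73242.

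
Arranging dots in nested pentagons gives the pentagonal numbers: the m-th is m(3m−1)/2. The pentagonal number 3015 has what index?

Set n(3n−1)/2 = 3015, giving 3n² − n − 6030 = 0.
So n = (1 + 269) / 6 = 270/6 = 45.

45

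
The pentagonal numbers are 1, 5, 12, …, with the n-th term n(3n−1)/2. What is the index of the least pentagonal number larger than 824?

Solve n(3n−1)/2 > 824 for integer n.
The largest n with value ≤ 824 is 23 (since 782 ≤ 824 < 852), so the first above is n = 24, value 852.

24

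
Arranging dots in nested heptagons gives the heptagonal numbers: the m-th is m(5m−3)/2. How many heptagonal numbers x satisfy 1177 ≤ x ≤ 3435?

The n-th heptagonal number is n(5n−3)/2.
Smallest index with value ≥ 1177: n = 22 (giving 1177).
Largest index with value ≤ 3435: n = 37 (giving 3367).
Indices 22 through 37: 16 terms.

16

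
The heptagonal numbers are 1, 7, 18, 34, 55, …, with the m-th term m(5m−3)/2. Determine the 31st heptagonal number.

The 31st heptagonal number is n(5n−3)/2 with n = 31.
31·(5·31 − 3)/2 = 31·152/2 = 31·76 = 2356.

2356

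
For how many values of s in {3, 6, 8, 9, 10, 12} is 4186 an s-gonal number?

2

s = 3: P(3, 91) = 4186. ✓
s = 6: P(6, 46) = 4186. ✓
s = 8: P(8, 37) = 4033 and P(8, 38) = 4256; 4186 is not s-gonal.
s = 9: P(9, 34) = 3961 and P(9, 35) = 4200; 4186 is not s-gonal.
s = 10: P(10, 32) = 4000 and P(10, 33) = 4257; 4186 is not s-gonal.
s = 12: P(12, 29) = 4089 and P(12, 30) = 4380; 4186 is not s-gonal.
Hits: s ∈ {3, 6} → 2.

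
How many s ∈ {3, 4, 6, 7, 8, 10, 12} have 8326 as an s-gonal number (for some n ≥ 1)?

1

s = 3: P(3, 128) = 8256 and P(3, 129) = 8385; 8326 is not s-gonal.
s = 4: P(4, 91) = 8281 and P(4, 92) = 8464; 8326 is not s-gonal.
s = 6: P(6, 64) = 8128 and P(6, 65) = 8385; 8326 is not s-gonal.
s = 7: P(7, 58) = 8323 and P(7, 59) = 8614; 8326 is not s-gonal.
s = 8: P(8, 53) = 8321 and P(8, 54) = 8640; 8326 is not s-gonal.
s = 10: P(10, 46) = 8326. ✓
s = 12: P(12, 41) = 8241 and P(12, 42) = 8652; 8326 is not s-gonal.
Hits: s ∈ {10} → 1.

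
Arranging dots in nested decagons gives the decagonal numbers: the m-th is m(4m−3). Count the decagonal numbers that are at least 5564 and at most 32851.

54

The n-th decagonal number is n(4n−3).
Smallest index with value ≥ 5564: n = 38 (giving 5662).
Largest index with value ≤ 32851: n = 91 (giving 32851).
Indices 38 through 91: 54 terms.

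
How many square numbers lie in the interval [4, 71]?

7

The n-th square number is n².
Smallest index with value ≥ 4: n = 2 (giving 4).
Largest index with value ≤ 71: n = 8 (giving 64).
Indices 2 through 8: 7 terms.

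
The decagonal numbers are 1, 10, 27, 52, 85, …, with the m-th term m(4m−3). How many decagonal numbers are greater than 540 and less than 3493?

The n-th decagonal number is n(4n−3).
Smallest index with value > 540: n = 13 (giving 637).
Largest index with value < 3493: n = 29 (giving 3277).
Indices 13 through 29: 17 terms.

17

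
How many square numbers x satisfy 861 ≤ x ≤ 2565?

The n-th square number is n².
Smallest index with value ≥ 861: n = 30 (giving 900).
Largest index with value ≤ 2565: n = 50 (giving 2500).
Indices 30 through 50: 21 terms.

21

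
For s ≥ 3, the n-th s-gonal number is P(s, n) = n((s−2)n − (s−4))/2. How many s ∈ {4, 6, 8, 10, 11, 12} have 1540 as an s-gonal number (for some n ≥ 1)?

2

s = 4: P(4, 39) = 1521 and P(4, 40) = 1600; 1540 is not s-gonal.
s = 6: P(6, 28) = 1540. ✓
s = 8: P(8, 22) = 1408 and P(8, 23) = 1541; 1540 is not s-gonal.
s = 10: P(10, 20) = 1540. ✓
s = 11: P(11, 18) = 1395 and P(11, 19) = 1558; 1540 is not s-gonal.
s = 12: P(12, 17) = 1377 and P(12, 18) = 1548; 1540 is not s-gonal.
Hits: s ∈ {6, 10} → 2.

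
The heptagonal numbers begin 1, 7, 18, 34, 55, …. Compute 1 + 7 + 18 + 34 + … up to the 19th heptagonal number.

5890

Σ i(5i−3)/2 = (5Σi² − 3Σi) / 2 over i = 1..19.
Σi = 190 and Σi² = 2470.
(5·2470 − 3·190) / 2 = 11780/2 = 5890.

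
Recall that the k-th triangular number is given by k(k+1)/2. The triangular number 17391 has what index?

186

Set n(n+1)/2 = 17391, giving n² + n − 34782 = 0.
The discriminant is 1 + 8·17391 = 139129, and √139129 = 373.
So n = (-1 + 373) / 2 = 372/2 = 186.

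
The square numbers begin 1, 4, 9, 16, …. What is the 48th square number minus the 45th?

48² = 2304 and 45² = 2025.
Difference: 2304 − 2025 = 279.

279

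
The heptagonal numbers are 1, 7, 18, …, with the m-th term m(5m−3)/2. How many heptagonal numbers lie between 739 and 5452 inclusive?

The n-th heptagonal number is n(5n−3)/2.
Smallest index with value ≥ 739: n = 18 (giving 783).
Largest index with value ≤ 5452: n = 47 (giving 5452).
Indices 18 through 47: 30 terms.

30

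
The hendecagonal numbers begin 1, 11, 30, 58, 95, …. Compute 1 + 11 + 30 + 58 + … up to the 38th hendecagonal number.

Σ i(9i−7)/2 = (9Σi² − 7Σi) / 2 over i = 1..38.
Σi = 741 and Σi² = 19019.
(9·19019 − 7·741) / 2 = 165984/2 = 82992.

82992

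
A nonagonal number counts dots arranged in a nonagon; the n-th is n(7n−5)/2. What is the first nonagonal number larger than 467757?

Solve n(7n−5)/2 > 467757 for integer n.
The largest n with value ≤ 467757 is 365 (since 465375 ≤ 467757 < 467931), so the first above is n = 366, value 467931.

467931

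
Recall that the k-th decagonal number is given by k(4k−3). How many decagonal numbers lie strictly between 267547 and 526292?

The n-th decagonal number is n(4n−3).
Smallest index with value > 267547: n = 260 (giving 269620).
Largest index with value < 526292: n = 363 (giving 525987).
Indices 260 through 363: 104 terms.

104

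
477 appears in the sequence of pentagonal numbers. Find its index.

18

Set n(3n−1)/2 = 477, giving 3n² − n − 954 = 0.
So n = (1 + 107) / 6 = 108/6 = 18.
Check: 18·(3·18 − 1)/2 = 477. ✓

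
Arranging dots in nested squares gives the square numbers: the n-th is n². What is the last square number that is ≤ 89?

81

Solve n² ≤ 89 for integer n.
n = 9 gives 81 ≤ 89, while n = 10 gives 100 > 89; so the answer is 81.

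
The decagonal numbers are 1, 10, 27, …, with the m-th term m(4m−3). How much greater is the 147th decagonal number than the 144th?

147·(4·147 − 3) = 85995 and 144·(4·144 − 3) = 82512.
Difference: 85995 − 82512 = 3483.

3483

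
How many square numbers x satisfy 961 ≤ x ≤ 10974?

74

The n-th square number is n².
Smallest index with value ≥ 961: n = 31 (giving 961).
Largest index with value ≤ 10974: n = 104 (giving 10816).
Indices 31 through 104: 74 terms.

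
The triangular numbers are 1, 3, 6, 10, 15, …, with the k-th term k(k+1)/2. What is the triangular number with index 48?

1176

48·49/2 = 2352/2 = 1176.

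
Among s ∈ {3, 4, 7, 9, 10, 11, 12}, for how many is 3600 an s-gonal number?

1

s = 3: P(3, 84) = 3570 and P(3, 85) = 3655; 3600 is not s-gonal.
s = 4: P(4, 60) = 3600. ✓
s = 7: P(7, 38) = 3553 and P(7, 39) = 3744; 3600 is not s-gonal.
s = 9: P(9, 32) = 3504 and P(9, 33) = 3729; 3600 is not s-gonal.
s = 10: P(10, 30) = 3510 and P(10, 31) = 3751; 3600 is not s-gonal.
s = 11: P(11, 28) = 3430 and P(11, 29) = 3683; 3600 is not s-gonal.
s = 12: P(12, 27) = 3537 and P(12, 28) = 3808; 3600 is not s-gonal.
Hits: s ∈ {4} → 1.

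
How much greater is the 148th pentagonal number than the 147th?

Consecutive pentagonal numbers differ by 3n − 2: here 3·148 − 2 = 442.

442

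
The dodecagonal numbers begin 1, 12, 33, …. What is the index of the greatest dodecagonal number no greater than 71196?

119

Solve n(5n−4) ≤ 71196 for integer n.
n = 119 gives 70329 ≤ 71196, while n = 120 gives 71520 > 71196; so the answer is index 119.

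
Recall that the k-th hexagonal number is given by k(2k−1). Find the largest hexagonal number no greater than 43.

28

Solve n(2n−1) ≤ 43 for integer n.
n = 4 gives 28 ≤ 43, while n = 5 gives 45 > 43; so the answer is 28.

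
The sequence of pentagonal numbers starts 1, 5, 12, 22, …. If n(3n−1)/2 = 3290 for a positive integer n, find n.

Set n(3n−1)/2 = 3290, giving 3n² − n − 6580 = 0.
The discriminant is 1 + 24·3290 = 78961, and √78961 = 281.
So n = (1 + 281) / 6 = 282/6 = 47.

47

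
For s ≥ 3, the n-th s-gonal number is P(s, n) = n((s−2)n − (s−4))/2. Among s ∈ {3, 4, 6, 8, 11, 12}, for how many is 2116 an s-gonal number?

s = 3: P(3, 64) = 2080 and P(3, 65) = 2145; 2116 is not s-gonal.
s = 4: P(4, 46) = 2116. ✓
s = 6: P(6, 32) = 2016 and P(6, 33) = 2145; 2116 is not s-gonal.
s = 8: P(8, 26) = 1976 and P(8, 27) = 2133; 2116 is not s-gonal.
s = 11: P(11, 22) = 2101 and P(11, 23) = 2300; 2116 is not s-gonal.
s = 12: P(12, 20) = 1920 and P(12, 21) = 2121; 2116 is not s-gonal.
Hits: s ∈ {4} → 1.

1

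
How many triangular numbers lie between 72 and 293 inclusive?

The n-th triangular number is n(n+1)/2.
Smallest index with value ≥ 72: n = 12 (giving 78).
Largest index with value ≤ 293: n = 23 (giving 276).
Indices 12 through 23: 12 terms.

12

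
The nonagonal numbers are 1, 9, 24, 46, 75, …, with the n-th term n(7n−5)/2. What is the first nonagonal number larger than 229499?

Solve n(7n−5)/2 > 229499 for integer n.
The largest n with value ≤ 229499 is 256 (since 228736 ≤ 229499 < 230529), so the first above is n = 257, value 230529.

230529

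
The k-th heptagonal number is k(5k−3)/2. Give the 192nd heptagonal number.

91872

192·(5·192 − 3)/2 = 192·957/2 = 91872.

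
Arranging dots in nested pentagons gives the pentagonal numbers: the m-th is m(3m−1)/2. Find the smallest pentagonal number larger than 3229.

Solve n(3n−1)/2 > 3229 for integer n.
The largest n with value ≤ 3229 is 46 (since 3151 ≤ 3229 < 3290), so the first above is n = 47, value 3290.

3290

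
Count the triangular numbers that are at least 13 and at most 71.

7

The n-th triangular number is n(n+1)/2.
Smallest index with value ≥ 13: n = 5 (giving 15).
Largest index with value ≤ 71: n = 11 (giving 66).
Indices 5 through 11: 7 terms.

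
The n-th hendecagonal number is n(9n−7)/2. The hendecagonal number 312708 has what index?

264

Set n(9n−7)/2 = 312708, giving 9n² − 7n − 625416 = 0.
The discriminant is 49 + 72·312708 = 22515025, and √22515025 = 4745.
So n = (7 + 4745) / 18 = 4752/18 = 264.
Check: 264·(9·264 − 7)/2 = 312708. ✓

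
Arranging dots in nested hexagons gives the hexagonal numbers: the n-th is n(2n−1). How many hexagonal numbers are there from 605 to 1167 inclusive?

7

The n-th hexagonal number is n(2n−1).
Smallest index with value ≥ 605: n = 18 (giving 630).
Largest index with value ≤ 1167: n = 24 (giving 1128).
Indices 18 through 24: 7 terms.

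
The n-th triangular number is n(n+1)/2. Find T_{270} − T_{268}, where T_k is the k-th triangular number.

539

270·271/2 = 36585 and 268·269/2 = 36046.
Difference: 36585 − 36046 = 539.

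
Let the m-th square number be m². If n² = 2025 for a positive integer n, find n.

We need n² = 2025, so n = √2025 = 45.

45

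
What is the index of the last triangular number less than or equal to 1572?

55

Solve n(n+1)/2 ≤ 1572 for integer n.
n = 55 gives 1540 ≤ 1572, while n = 56 gives 1596 > 1572; so the answer is index 55.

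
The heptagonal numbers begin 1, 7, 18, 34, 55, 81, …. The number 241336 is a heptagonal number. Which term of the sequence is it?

Set n(5n−3)/2 = 241336, giving 5n² − 3n − 482672 = 0.
So n = (3 + 3107) / 10 = 3110/10 = 311.
Check: 311·(5·311 − 3)/2 = 241336. ✓

311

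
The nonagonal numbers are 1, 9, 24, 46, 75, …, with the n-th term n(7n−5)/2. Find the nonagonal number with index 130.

58825

130·(7·130 − 5)/2 = 130·905/2 = 58825.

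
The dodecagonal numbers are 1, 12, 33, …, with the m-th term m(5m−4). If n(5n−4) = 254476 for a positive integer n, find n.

Set n(5n−4) = 254476, giving 5n² − 4n − 254476 = 0.
The discriminant is 16 + 20·254476 = 5089536, and √5089536 = 2256.
So n = (4 + 2256) / 10 = 2260/10 = 226.

226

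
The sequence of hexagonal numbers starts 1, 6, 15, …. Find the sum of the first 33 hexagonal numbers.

Σ i(2i−1) = 2Σi² − Σi over i = 1..33.
Σi = 561 and Σi² = 12529.
2·12529 − 1·561 = 24497.

24497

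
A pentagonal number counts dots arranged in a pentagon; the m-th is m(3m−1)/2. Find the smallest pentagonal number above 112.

117

Solve n(3n−1)/2 > 112 for integer n.
The largest n with value ≤ 112 is 8 (since 92 ≤ 112 < 117), so the first above is n = 9, value 117.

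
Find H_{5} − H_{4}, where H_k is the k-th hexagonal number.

Consecutive hexagonal numbers differ by 4n − 3: here 4·5 − 3 = 17.

17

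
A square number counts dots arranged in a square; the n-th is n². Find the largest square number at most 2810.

2809

Solve n² ≤ 2810 for integer n.
n = 53 gives 2809 ≤ 2810, while n = 54 gives 2916 > 2810; so the answer is 2809.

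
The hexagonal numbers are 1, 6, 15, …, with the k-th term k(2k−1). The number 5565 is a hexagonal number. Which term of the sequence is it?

53

Set n(2n−1) = 5565, giving 2n² − n − 5565 = 0.
The discriminant is 1 + 8·5565 = 44521, and √44521 = 211.
So n = (1 + 211) / 4 = 212/4 = 53.
Check: 53·(2·53 − 1) = 5565. ✓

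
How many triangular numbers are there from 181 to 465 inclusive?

12

The n-th triangular number is n(n+1)/2.
Smallest index with value ≥ 181: n = 19 (giving 190).
Largest index with value ≤ 465: n = 30 (giving 465).
Indices 19 through 30: 12 terms.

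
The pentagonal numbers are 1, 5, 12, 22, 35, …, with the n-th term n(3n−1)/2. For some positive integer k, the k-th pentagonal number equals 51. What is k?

6

Set n(3n−1)/2 = 51, giving 3n² − n − 102 = 0.
The discriminant is 1 + 24·51 = 1225, and √1225 = 35.
So n = (1 + 35) / 6 = 36/6 = 6.
Check: 6·(3·6 − 1)/2 = 51. ✓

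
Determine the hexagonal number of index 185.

185·(2·185 − 1) = 185·369 = 68265.

68265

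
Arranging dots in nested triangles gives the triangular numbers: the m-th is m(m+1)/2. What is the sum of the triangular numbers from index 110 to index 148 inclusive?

Σ i(i+1)/2 = (Σi² + Σi) / 2 over i = 110..148.
Σi = 11026 − 5995 = 5031 and Σi² = 1091574 − 437635 = 653939.
(1·653939 + 1·5031) / 2 = 658970/2 = 329485.

329485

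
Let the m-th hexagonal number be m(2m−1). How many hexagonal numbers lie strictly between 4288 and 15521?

42

The n-th hexagonal number is n(2n−1).
Smallest index with value > 4288: n = 47 (giving 4371).
Largest index with value < 15521: n = 88 (giving 15400).
Indices 47 through 88: 42 terms.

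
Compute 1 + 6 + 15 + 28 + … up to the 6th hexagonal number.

161

Σ i(2i−1) = 2Σi² − Σi over i = 1..6.
Σi = 21 and Σi² = 91.
2·91 − 1·21 = 161.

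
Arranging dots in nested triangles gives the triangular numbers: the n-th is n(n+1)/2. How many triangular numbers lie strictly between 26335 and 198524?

400

The n-th triangular number is n(n+1)/2.
Smallest index with value > 26335: n = 230 (giving 26565).
Largest index with value < 198524: n = 629 (giving 198135).
Indices 230 through 629: 400 terms.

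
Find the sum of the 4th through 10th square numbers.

Σ_{i=4}^{10} i² = 385 − 14 = 371.

371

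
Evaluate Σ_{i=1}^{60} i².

Σ_{i=1}^{60} i² = 60·61·121/6 = 73810.

73810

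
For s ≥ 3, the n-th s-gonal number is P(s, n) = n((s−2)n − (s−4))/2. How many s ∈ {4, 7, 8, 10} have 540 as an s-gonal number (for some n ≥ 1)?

2

s = 4: P(4, 23) = 529 and P(4, 24) = 576; 540 is not s-gonal.
s = 7: P(7, 15) = 540. ✓
s = 8: P(8, 13) = 481 and P(8, 14) = 560; 540 is not s-gonal.
s = 10: P(10, 12) = 540. ✓
Hits: s ∈ {7, 10} → 2.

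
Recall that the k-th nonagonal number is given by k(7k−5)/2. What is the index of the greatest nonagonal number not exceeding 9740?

53

Solve n(7n−5)/2 ≤ 9740 for integer n.
n = 53 gives 9699 ≤ 9740, while n = 54 gives 10071 > 9740; so the answer is index 53.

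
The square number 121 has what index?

We need n² = 121, so n = √121 = 11.
Check: 11² = 121. ✓

11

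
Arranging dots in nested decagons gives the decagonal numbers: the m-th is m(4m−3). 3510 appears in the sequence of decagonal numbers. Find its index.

Set n(4n−3) = 3510, giving 4n² − 3n − 3510 = 0.
The discriminant is 9 + 16·3510 = 56169, and √56169 = 237.
So n = (3 + 237) / 8 = 240/8 = 30.

30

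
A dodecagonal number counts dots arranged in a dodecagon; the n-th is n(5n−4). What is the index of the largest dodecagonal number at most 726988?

381

Solve n(5n−4) ≤ 726988 for integer n.
n = 381 gives 724281 ≤ 726988, while n = 382 gives 728092 > 726988; so the answer is index 381.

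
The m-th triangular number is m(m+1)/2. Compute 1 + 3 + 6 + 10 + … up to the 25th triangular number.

2925

Σ i(i+1)/2 = (Σi² + Σi) / 2 over i = 1..25.
Σi = 325 and Σi² = 5525.
(1·5525 + 1·325) / 2 = 5850/2 = 2925.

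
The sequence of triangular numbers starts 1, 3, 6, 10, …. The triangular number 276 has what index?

23

Set n(n+1)/2 = 276, giving n² + n − 552 = 0.
The discriminant is 1 + 8·276 = 2209, and √2209 = 47.
So n = (-1 + 47) / 2 = 46/2 = 23.
Check: 23·24/2 = 276. ✓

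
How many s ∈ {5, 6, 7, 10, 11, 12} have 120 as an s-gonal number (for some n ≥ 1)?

1

s = 5: P(5, 9) = 117 and P(5, 10) = 145; 120 is not s-gonal.
s = 6: P(6, 8) = 120. ✓
s = 7: P(7, 7) = 112 and P(7, 8) = 148; 120 is not s-gonal.
s = 10: P(10, 5) = 85 and P(10, 6) = 126; 120 is not s-gonal.
s = 11: P(11, 5) = 95 and P(11, 6) = 141; 120 is not s-gonal.
s = 12: P(12, 5) = 105 and P(12, 6) = 156; 120 is not s-gonal.
Hits: s ∈ {6} → 1.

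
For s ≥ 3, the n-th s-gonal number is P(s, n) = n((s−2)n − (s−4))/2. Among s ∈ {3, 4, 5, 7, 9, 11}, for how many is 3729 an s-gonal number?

s = 3: P(3, 85) = 3655 and P(3, 86) = 3741; 3729 is not s-gonal.
s = 4: P(4, 61) = 3721 and P(4, 62) = 3844; 3729 is not s-gonal.
s = 5: P(5, 50) = 3725 and P(5, 51) = 3876; 3729 is not s-gonal.
s = 7: P(7, 38) = 3553 and P(7, 39) = 3744; 3729 is not s-gonal.
s = 9: P(9, 33) = 3729. ✓
s = 11: P(11, 29) = 3683 and P(11, 30) = 3945; 3729 is not s-gonal.
Hits: s ∈ {9} → 1.

1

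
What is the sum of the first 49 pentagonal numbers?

60025

Σ i(3i−1)/2 = (3Σi² − Σi) / 2 over i = 1..49.
Σi = 1225 and Σi² = 40425.
(3·40425 − 1·1225) / 2 = 120050/2 = 60025.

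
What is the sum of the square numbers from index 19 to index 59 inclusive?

68101

Σ_{i=19}^{59} i² = 70210 − 2109 = 68101.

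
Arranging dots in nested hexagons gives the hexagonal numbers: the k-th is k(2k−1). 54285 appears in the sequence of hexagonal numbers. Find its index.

Set n(2n−1) = 54285, giving 2n² − n − 54285 = 0.
The discriminant is 1 + 8·54285 = 434281, and √434281 = 659.
So n = (1 + 659) / 4 = 660/4 = 165.
Check: 165·(2·165 − 1) = 54285. ✓

165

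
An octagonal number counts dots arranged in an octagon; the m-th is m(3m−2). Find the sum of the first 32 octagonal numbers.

Σ i(3i−2) = 3Σi² − 2Σi over i = 1..32.
Σi = 528 and Σi² = 11440.
3·11440 − 2·528 = 33264.

33264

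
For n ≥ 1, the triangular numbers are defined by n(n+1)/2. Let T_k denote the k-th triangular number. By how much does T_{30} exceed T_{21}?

234

30·31/2 = 465 and 21·22/2 = 231.
Difference: 465 − 231 = 234.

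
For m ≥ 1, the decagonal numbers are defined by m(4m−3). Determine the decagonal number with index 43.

The 43rd decagonal number is n(4n−3) with n = 43.
43·(4·43 − 3) = 43·169 = 7267.

7267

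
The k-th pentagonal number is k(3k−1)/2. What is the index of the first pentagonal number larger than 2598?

Solve n(3n−1)/2 > 2598 for integer n.
The largest n with value ≤ 2598 is 41 (since 2501 ≤ 2598 < 2625), so the first above is n = 42, value 2625.

42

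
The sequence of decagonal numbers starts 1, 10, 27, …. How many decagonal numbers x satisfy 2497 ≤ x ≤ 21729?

The n-th decagonal number is n(4n−3).
Smallest index with value ≥ 2497: n = 26 (giving 2626).
Largest index with value ≤ 21729: n = 74 (giving 21682).
Indices 26 through 74: 49 terms.

49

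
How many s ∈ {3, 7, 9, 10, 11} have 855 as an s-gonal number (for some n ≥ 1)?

1

s = 3: P(3, 40) = 820 and P(3, 41) = 861; 855 is not s-gonal.
s = 7: P(7, 18) = 783 and P(7, 19) = 874; 855 is not s-gonal.
s = 9: P(9, 15) = 750 and P(9, 16) = 856; 855 is not s-gonal.
s = 10: P(10, 15) = 855. ✓
s = 11: P(11, 14) = 833 and P(11, 15) = 960; 855 is not s-gonal.
Hits: s ∈ {10} → 1.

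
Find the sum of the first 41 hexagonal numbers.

46781

Σ i(2i−1) = 2Σi² − Σi over i = 1..41.
Σi = 861 and Σi² = 23821.
2·23821 − 1·861 = 46781.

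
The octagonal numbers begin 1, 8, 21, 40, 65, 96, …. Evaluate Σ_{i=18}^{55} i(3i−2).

162811

Σ i(3i−2) = 3Σi² − 2Σi over i = 18..55.
Σi = 1540 − 153 = 1387 and Σi² = 56980 − 1785 = 55195.
3·55195 − 2·1387 = 162811.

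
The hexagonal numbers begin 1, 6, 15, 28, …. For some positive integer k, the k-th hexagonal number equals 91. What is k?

Set n(2n−1) = 91, giving 2n² − n − 91 = 0.
The discriminant is 1 + 8·91 = 729, and √729 = 27.
So n = (1 + 27) / 4 = 28/4 = 7.
Check: 7·(2·7 − 1) = 91. ✓

7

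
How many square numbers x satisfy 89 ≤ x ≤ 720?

17

The n-th square number is n².
Smallest index with value ≥ 89: n = 10 (giving 100).
Largest index with value ≤ 720: n = 26 (giving 676).
Indices 10 through 26: 17 terms.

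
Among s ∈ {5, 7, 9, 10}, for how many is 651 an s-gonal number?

2

s = 5: P(5, 21) = 651. ✓
s = 7: P(7, 16) = 616 and P(7, 17) = 697; 651 is not s-gonal.
s = 9: P(9, 14) = 651. ✓
s = 10: P(10, 13) = 637 and P(10, 14) = 742; 651 is not s-gonal.
Hits: s ∈ {5, 9} → 2.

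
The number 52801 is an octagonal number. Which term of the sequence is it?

Set n(3n−2) = 52801, giving 3n² − 2n − 52801 = 0.
The discriminant is 4 + 12·52801 = 633616, and √633616 = 796.
So n = (2 + 796) / 6 = 798/6 = 133.
Check: 133·(3·133 − 2) = 52801. ✓

133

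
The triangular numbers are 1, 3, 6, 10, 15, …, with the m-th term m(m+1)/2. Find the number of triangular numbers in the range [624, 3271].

46

The n-th triangular number is n(n+1)/2.
Smallest index with value ≥ 624: n = 35 (giving 630).
Largest index with value ≤ 3271: n = 80 (giving 3240).
Indices 35 through 80: 46 terms.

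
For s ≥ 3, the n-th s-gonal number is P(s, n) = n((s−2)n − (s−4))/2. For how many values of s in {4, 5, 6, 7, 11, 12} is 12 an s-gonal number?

s = 4: P(4, 3) = 9 and P(4, 4) = 16; 12 is not s-gonal.
s = 5: P(5, 3) = 12. ✓
s = 6: P(6, 2) = 6 and P(6, 3) = 15; 12 is not s-gonal.
s = 7: P(7, 2) = 7 and P(7, 3) = 18; 12 is not s-gonal.
s = 11: P(11, 2) = 11 and P(11, 3) = 30; 12 is not s-gonal.
s = 12: P(12, 2) = 12. ✓
Hits: s ∈ {5, 12} → 2.

2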